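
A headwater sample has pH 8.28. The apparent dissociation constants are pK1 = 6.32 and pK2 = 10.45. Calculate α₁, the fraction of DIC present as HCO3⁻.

α₁ = 1 / (1 + [H⁺]/K1 + K2/[H⁺]) = 1 / (1 + 10^-1.96 + 10^-2.17)
   = 1 / (1 + 0.010965 + 0.0067608) = 1/1.0177 = 0.9826

α₁ = 0.983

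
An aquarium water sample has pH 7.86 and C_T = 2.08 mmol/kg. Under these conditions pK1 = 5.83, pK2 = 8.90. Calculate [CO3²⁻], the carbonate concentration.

α₂ = 1 / (1 + [H⁺]/K2 + [H⁺]²/(K1K2)) = 1 / (1 + 10^+1.04 + 10^-0.99)
   = 1 / (1 + 10.965 + 0.10233) = 1/12.067 = 0.08287
[CO3²⁻] = α₂ × DIC = 0.08287 × 2.08 = 0.172 mmol/kg

[CO3²⁻] = 0.172 mmol/kg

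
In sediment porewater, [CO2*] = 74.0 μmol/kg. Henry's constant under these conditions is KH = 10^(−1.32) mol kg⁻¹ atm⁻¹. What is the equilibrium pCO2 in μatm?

pCO2 = 1550 μatm

KH = 10^(−1.32) = 4.786×10^-2 mol kg⁻¹ atm⁻¹
pCO2 = [CO2*]/KH = 74.0×10^-6 / 4.786×10^-2 = 1.55×10^-3 atm = 1550 μatm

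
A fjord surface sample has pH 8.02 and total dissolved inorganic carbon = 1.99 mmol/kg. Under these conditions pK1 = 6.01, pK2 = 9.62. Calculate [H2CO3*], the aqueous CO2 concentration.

α₀ = 1 / (1 + K1/[H⁺] + K1K2/[H⁺]²) = 1 / (1 + 10^+2.01 + 10^+0.41)
   = 1 / (1 + 102.33 + 2.5704) = 1/105.90 = 0.009443
[CO2*] = α₀ × DIC = 0.009443 × 1.99 = 0.0188 mmol/kg = 18.8 μmol/kg

[CO2*] = 18.8 μmol/kg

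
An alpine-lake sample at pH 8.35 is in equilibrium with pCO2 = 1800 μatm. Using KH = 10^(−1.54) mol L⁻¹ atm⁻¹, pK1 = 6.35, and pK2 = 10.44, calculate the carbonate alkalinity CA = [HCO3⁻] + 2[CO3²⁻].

CA = 5.28 mmol/L

[CO2*] = KH · pCO2 = 10^(−1.54) × 1800×10^-6 = 5.191×10^-5 mol/L
α₀ = 1/(1 + K1/[H⁺] + K1K2/[H⁺]²) = 1/(1 + 10^+2.00 + 10^-0.09) = 0.009822
DIC = [CO2*]/α₀ = 5.191×10^-5 / 0.009822 = 5.285 mmol/L
CA = (α₁ + 2α₂)·DIC = (0.9822 + 2×0.007984) × 5.285 = 5.28 mmol/L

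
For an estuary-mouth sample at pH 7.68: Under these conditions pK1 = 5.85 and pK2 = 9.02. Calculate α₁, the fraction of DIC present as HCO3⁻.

α₁ = 0.943

α₁ = 1 / (1 + [H⁺]/K1 + K2/[H⁺]) = 1 / (1 + 10^-1.83 + 10^-1.34)
   = 1 / (1 + 0.014791 + 0.045709) = 1/1.0605 = 0.9430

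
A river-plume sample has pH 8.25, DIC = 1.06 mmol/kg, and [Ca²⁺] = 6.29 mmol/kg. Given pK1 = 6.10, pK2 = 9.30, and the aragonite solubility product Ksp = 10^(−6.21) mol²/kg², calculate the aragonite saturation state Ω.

Ω = 0.879

α₂ = 1 / (1 + [H⁺]/K2 + [H⁺]²/(K1K2)) = 1 / (1 + 10^+1.05 + 10^-1.10)
   = 1 / (1 + 11.220 + 0.079433) = 1/12.300 = 0.08130
[CO3²⁻] = α₂ × DIC = 0.08130 × 1.06 = 0.08618 mmol/kg
Ksp = 10^(−6.21) = 6.166×10^-7
Ω = [Ca²⁺][CO3²⁻]/Ksp = (6.29×10^-3)(8.618×10^-5) / 6.166×10^-7 = 0.879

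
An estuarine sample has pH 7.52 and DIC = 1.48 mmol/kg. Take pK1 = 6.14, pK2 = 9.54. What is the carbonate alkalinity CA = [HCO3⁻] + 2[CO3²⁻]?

CA = 1.43 mmol/kg

CA = [HCO3⁻] + 2[CO3²⁻] = (α₁ + 2α₂)·DIC
At pH 7.52: [H⁺]/K1 = 10^-1.38 = 0.041687, K2/[H⁺] = 10^-2.02 = 0.0095499
α₁ = 1/(1 + 0.041687 + 0.0095499) = 1/1.0512 = 0.9513; α₂ = α₁·K2/[H⁺] = 0.009084
α₁ + 2α₂ = 0.9694
CA = 0.9694 × 1.48 = 1.43 mmol/kg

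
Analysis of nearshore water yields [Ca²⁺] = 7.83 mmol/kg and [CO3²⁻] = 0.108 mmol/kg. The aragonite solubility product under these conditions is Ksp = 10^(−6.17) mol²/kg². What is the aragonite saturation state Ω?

Ksp = 10^(−6.17) = 6.761×10^-7
Ω = [Ca²⁺][CO3²⁻]/Ksp = (7.83×10^-3)(0.108×10^-3) / 6.761×10^-7 = 1.25

Ω = 1.25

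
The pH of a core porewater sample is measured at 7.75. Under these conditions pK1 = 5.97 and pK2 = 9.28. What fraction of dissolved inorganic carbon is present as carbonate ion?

α₂ = 0.0282

α₂ = 1 / (1 + [H⁺]/K2 + [H⁺]²/(K1K2)) = 1 / (1 + 10^+1.53 + 10^-0.25)
   = 1 / (1 + 33.884 + 0.56234) = 1/35.447 = 0.02821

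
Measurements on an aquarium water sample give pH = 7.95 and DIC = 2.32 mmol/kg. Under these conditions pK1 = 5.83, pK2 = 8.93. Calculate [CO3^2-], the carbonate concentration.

α₂ = 1 / (1 + [H⁺]/K2 + [H⁺]²/(K1K2)) = 1 / (1 + 10^+0.98 + 10^-1.14)
   = 1 / (1 + 9.5499 + 0.072444) = 1/10.622 = 0.09414
[CO3²⁻] = α₂ × DIC = 0.09414 × 2.32 = 0.218 mmol/kg

[CO3²⁻] = 0.218 mmol/kg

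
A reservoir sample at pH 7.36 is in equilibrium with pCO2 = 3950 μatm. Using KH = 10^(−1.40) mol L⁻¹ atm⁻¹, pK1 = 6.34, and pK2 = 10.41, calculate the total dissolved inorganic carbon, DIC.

[CO2*] = KH · pCO2 = 10^(−1.40) × 3950×10^-6 = 1.573×10^-4 mol/L
α₀ = 1/(1 + K1/[H⁺] + K1K2/[H⁺]²) = 1/(1 + 10^+1.02 + 10^-2.03) = 0.08710
DIC = [CO2*]/α₀ = 1.573×10^-4 / 0.08710 = 1.81 mmol/L

DIC = 1.81 mmol/L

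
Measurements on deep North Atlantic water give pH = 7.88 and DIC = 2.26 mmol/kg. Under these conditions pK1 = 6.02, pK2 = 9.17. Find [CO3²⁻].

α₂ = 1 / (1 + [H⁺]/K2 + [H⁺]²/(K1K2)) = 1 / (1 + 10^+1.29 + 10^-0.57)
   = 1 / (1 + 19.498 + 0.26915) = 1/20.768 = 0.04815
[CO3²⁻] = α₂ × DIC = 0.04815 × 2.26 = 0.109 mmol/kg

[CO3²⁻] = 0.109 mmol/kg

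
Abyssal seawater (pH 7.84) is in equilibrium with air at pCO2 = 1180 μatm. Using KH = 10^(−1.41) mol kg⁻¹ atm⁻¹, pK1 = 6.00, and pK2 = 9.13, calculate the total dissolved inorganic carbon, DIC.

[CO2*] = KH · pCO2 = 10^(−1.41) × 1180×10^-6 = 4.591×10^-5 mol/kg
α₀ = 1/(1 + K1/[H⁺] + K1K2/[H⁺]²) = 1/(1 + 10^+1.84 + 10^+0.55) = 0.01356
DIC = [CO2*]/α₀ = 4.591×10^-5 / 0.01356 = 3.38 mmol/kg

DIC = 3.38 mmol/kg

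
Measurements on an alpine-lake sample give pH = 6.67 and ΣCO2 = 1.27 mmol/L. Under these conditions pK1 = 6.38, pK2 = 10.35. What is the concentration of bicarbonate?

[HCO3⁻] = 0.839 mmol/L

α₁ = 1 / (1 + [H⁺]/K1 + K2/[H⁺]) = 1 / (1 + 10^-0.29 + 10^-3.68)
   = 1 / (1 + 0.51286 + 0.00020893) = 1/1.5131 = 0.6609
[HCO3⁻] = α₁ × DIC = 0.6609 × 1.27 = 0.839 mmol/L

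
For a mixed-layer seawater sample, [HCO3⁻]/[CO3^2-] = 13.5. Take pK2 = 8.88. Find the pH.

From K2 = [H⁺][CO3^2-]/[HCO3⁻]:  pH = pK2 − log₁₀([HCO3⁻]/[CO3^2-])
log₁₀(13.5) = +1.130
pH = 8.88 − (+1.130) = 7.75

pH = 7.75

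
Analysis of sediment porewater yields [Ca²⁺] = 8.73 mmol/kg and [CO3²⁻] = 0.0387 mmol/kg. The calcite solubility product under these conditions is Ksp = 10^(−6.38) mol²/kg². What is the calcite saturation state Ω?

Ksp = 10^(−6.38) = 4.169×10^-7
Ω = [Ca²⁺][CO3²⁻]/Ksp = (8.73×10^-3)(0.0387×10^-3) / 4.169×10^-7 = 0.810

Ω = 0.810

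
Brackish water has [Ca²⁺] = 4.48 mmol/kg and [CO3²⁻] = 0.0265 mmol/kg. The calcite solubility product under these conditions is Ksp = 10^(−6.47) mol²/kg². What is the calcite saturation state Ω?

Ksp = 10^(−6.47) = 3.388×10^-7
Ω = [Ca²⁺][CO3²⁻]/Ksp = (4.48×10^-3)(0.0265×10^-3) / 3.388×10^-7 = 0.350

Ω = 0.350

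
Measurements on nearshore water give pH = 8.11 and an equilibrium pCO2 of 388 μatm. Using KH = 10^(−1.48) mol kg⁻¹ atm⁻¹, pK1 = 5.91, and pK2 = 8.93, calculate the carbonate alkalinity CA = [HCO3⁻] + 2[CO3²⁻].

[CO2*] = KH · pCO2 = 10^(−1.48) × 388×10^-6 = 1.285×10^-5 mol/kg
α₀ = 1/(1 + K1/[H⁺] + K1K2/[H⁺]²) = 1/(1 + 10^+2.20 + 10^+1.38) = 0.005450
DIC = [CO2*]/α₀ = 1.285×10^-5 / 0.005450 = 2.357 mmol/kg
CA = (α₁ + 2α₂)·DIC = (0.8638 + 2×0.1307) × 2.357 = 2.65 mmol/kg

CA = 2.65 mmol/kg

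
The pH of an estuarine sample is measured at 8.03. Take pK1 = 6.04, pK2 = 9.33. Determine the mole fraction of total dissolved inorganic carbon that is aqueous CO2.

α₀ = 0.00965

α₀ = 1 / (1 + K1/[H⁺] + K1K2/[H⁺]²) = 1 / (1 + 10^+1.99 + 10^+0.69)
   = 1 / (1 + 97.724 + 4.8978) = 1/103.62 = 0.009651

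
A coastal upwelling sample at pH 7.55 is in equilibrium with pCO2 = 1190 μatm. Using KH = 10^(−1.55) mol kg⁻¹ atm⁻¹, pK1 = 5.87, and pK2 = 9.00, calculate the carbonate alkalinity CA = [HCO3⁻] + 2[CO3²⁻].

CA = 1.72 mmol/kg

[CO2*] = KH · pCO2 = 10^(−1.55) × 1190×10^-6 = 3.354×10^-5 mol/kg
α₀ = 1/(1 + K1/[H⁺] + K1K2/[H⁺]²) = 1/(1 + 10^+1.68 + 10^+0.23) = 0.01978
DIC = [CO2*]/α₀ = 3.354×10^-5 / 0.01978 = 1.696 mmol/kg
CA = (α₁ + 2α₂)·DIC = (0.9466 + 2×0.03359) × 1.696 = 1.72 mmol/kg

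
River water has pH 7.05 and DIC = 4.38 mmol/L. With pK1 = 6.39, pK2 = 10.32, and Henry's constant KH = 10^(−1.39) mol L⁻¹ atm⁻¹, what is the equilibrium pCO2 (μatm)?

pCO2 = 1.93×10^4 μatm

α₀ = 1 / (1 + K1/[H⁺] + K1K2/[H⁺]²) = 1 / (1 + 10^+0.66 + 10^-2.61)
   = 1 / (1 + 4.5709 + 0.0024547) = 1/5.5733 = 0.1794
[CO2*] = α₀ × DIC = 0.1794 × 4.38 = 0.7859 mmol/L
pCO2 = [CO2*]/KH = 7.859×10^-4 / 4.074×10^-2 = 1.93×10^4 μatm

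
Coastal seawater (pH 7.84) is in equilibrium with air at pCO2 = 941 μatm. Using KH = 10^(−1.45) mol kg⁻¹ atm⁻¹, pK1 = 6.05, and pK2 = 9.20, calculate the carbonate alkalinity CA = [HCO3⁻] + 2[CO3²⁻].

CA = 2.24 mmol/kg

[CO2*] = KH · pCO2 = 10^(−1.45) × 941×10^-6 = 3.339×10^-5 mol/kg
α₀ = 1/(1 + K1/[H⁺] + K1K2/[H⁺]²) = 1/(1 + 10^+1.79 + 10^+0.43) = 0.01530
DIC = [CO2*]/α₀ = 3.339×10^-5 / 0.01530 = 2.182 mmol/kg
CA = (α₁ + 2α₂)·DIC = (0.9435 + 2×0.04119) × 2.182 = 2.24 mmol/kg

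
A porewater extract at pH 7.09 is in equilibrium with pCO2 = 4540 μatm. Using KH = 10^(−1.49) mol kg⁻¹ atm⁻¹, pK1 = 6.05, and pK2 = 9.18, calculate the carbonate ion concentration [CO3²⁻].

[CO2*] = KH · pCO2 = 10^(−1.49) × 4540×10^-6 = 1.469×10^-4 mol/kg
α₀ = 1/(1 + K1/[H⁺] + K1K2/[H⁺]²) = 1/(1 + 10^+1.04 + 10^-1.05) = 0.08296
DIC = [CO2*]/α₀ = 1.469×10^-4 / 0.08296 = 1.771 mmol/kg
[CO3²⁻] = α₂·DIC; α₂ = 0.007394, so [CO3²⁻] = 0.007394 × 1.771 = 0.0131 mmol/kg = 13.1 μmol/kg

[CO3²⁻] = 13.1 μmol/kg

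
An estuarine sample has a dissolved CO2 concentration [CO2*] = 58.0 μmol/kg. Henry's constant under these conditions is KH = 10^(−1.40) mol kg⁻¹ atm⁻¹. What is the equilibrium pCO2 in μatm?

pCO2 = 1460 μatm

KH = 10^(−1.40) = 3.981×10^-2 mol kg⁻¹ atm⁻¹
pCO2 = [CO2*]/KH = 58.0×10^-6 / 3.981×10^-2 = 1.46×10^-3 atm = 1460 μatm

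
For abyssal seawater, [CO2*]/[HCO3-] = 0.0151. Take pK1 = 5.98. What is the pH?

pH = 7.80

From K1 = [H⁺][HCO3-]/[CO2*]:  pH = pK1 − log₁₀([CO2*]/[HCO3-])
log₁₀(0.0151) = -1.821
pH = 5.98 − (-1.821) = 7.80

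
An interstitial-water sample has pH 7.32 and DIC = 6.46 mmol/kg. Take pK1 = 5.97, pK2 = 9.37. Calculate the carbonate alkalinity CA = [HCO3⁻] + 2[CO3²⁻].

CA = 6.24 mmol/kg

CA = [HCO3⁻] + 2[CO3²⁻] = (α₁ + 2α₂)·DIC
At pH 7.32: [H⁺]/K1 = 10^-1.35 = 0.044668, K2/[H⁺] = 10^-2.05 = 0.0089125
α₁ = 1/(1 + 0.044668 + 0.0089125) = 1/1.0536 = 0.9491; α₂ = α₁·K2/[H⁺] = 0.008459
α₁ + 2α₂ = 0.9661
CA = 0.9661 × 6.46 = 6.24 mmol/kg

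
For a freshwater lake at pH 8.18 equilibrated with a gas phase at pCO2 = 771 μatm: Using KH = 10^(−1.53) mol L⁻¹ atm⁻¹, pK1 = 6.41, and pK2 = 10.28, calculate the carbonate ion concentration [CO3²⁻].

[CO3²⁻] = 10.6 μmol/L

[CO2*] = KH · pCO2 = 10^(−1.53) × 771×10^-6 = 2.275×10^-5 mol/L
α₀ = 1/(1 + K1/[H⁺] + K1K2/[H⁺]²) = 1/(1 + 10^+1.77 + 10^-0.33) = 0.01657
DIC = [CO2*]/α₀ = 2.275×10^-5 / 0.01657 = 1.373 mmol/L
[CO3²⁻] = α₂·DIC; α₂ = 0.007750, so [CO3²⁻] = 0.007750 × 1.373 = 0.0106 mmol/L = 10.6 μmol/L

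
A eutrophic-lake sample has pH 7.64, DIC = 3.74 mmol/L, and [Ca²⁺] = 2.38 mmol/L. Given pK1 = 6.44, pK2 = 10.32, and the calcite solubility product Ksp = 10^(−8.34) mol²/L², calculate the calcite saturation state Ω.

α₂ = 1 / (1 + [H⁺]/K2 + [H⁺]²/(K1K2)) = 1 / (1 + 10^+2.68 + 10^+1.48)
   = 1 / (1 + 478.63 + 30.200) = 1/509.83 = 0.001961
[CO3²⁻] = α₂ × DIC = 0.001961 × 3.74 = 0.007336 mmol/L = 7.336 μmol/L
Ksp = 10^(−8.34) = 4.571×10^-9
Ω = [Ca²⁺][CO3²⁻]/Ksp = (2.38×10^-3)(7.336×10^-6) / 4.571×10^-9 = 3.82

Ω = 3.82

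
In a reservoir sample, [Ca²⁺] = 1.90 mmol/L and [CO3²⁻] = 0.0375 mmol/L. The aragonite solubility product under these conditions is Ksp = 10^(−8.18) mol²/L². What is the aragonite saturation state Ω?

Ω = 10.8

Ksp = 10^(−8.18) = 6.607×10^-9
Ω = [Ca²⁺][CO3²⁻]/Ksp = (1.90×10^-3)(0.0375×10^-3) / 6.607×10^-9 = 10.8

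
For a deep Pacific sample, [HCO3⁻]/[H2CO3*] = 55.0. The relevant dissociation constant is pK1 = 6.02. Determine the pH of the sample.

pH = 7.76

From K1 = [H⁺][HCO3⁻]/[H2CO3*]:  pH = pK1 + log₁₀([HCO3⁻]/[H2CO3*])
log₁₀(55.0) = +1.740
pH = 6.02 + (+1.740) = 7.76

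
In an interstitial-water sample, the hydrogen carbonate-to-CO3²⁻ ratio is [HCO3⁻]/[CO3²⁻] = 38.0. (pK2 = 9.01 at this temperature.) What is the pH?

From K2 = [H⁺][CO3²⁻]/[HCO3⁻]:  pH = pK2 − log₁₀([HCO3⁻]/[CO3²⁻])
log₁₀(38.0) = +1.580
pH = 9.01 − (+1.580) = 7.43

pH = 7.43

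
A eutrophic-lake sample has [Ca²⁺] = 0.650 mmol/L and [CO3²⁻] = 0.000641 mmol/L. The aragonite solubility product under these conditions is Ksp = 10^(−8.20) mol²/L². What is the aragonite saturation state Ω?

Ω = 0.0660

Ksp = 10^(−8.20) = 6.310×10^-9
Ω = [Ca²⁺][CO3²⁻]/Ksp = (0.650×10^-3)(0.000641×10^-3) / 6.310×10^-9 = 0.0660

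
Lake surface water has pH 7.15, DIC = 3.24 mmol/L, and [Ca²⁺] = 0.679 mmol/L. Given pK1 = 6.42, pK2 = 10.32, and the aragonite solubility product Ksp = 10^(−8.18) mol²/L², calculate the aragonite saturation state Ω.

α₂ = 1 / (1 + [H⁺]/K2 + [H⁺]²/(K1K2)) = 1 / (1 + 10^+3.17 + 10^+2.44)
   = 1 / (1 + 1479.1 + 275.42) = 1/1755.5 = 0.0005696
[CO3²⁻] = α₂ × DIC = 0.0005696 × 3.24 = 0.001846 mmol/L = 1.846 μmol/L
Ksp = 10^(−8.18) = 6.607×10^-9
Ω = [Ca²⁺][CO3²⁻]/Ksp = (0.679×10^-3)(1.846×10^-6) / 6.607×10^-9 = 0.190

Ω = 0.190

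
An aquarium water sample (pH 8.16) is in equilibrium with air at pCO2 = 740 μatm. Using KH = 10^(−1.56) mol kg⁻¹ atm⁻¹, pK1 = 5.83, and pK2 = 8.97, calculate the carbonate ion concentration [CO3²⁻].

[CO3²⁻] = 0.675 mmol/kg

[CO2*] = KH · pCO2 = 10^(−1.56) × 740×10^-6 = 2.038×10^-5 mol/kg
α₀ = 1/(1 + K1/[H⁺] + K1K2/[H⁺]²) = 1/(1 + 10^+2.33 + 10^+1.52) = 0.004034
DIC = [CO2*]/α₀ = 2.038×10^-5 / 0.004034 = 5.053 mmol/kg
[CO3²⁻] = α₂·DIC; α₂ = 0.1336, so [CO3²⁻] = 0.1336 × 5.053 = 0.675 mmol/kg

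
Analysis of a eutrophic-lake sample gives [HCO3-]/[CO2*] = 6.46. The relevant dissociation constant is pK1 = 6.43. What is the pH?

pH = 7.24

From K1 = [H⁺][HCO3-]/[CO2*]:  pH = pK1 + log₁₀([HCO3-]/[CO2*])
log₁₀(6.46) = +0.810
pH = 6.43 + (+0.810) = 7.24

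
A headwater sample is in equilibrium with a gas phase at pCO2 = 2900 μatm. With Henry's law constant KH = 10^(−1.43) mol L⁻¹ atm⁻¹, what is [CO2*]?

KH = 10^(−1.43) = 3.715×10^-2 mol L⁻¹ atm⁻¹
[CO2*] = KH · pCO2 = 3.715×10^-2 × 2900×10^-6 atm = 1.08×10^-4 mol/L

[CO2*] = 108 μmol/L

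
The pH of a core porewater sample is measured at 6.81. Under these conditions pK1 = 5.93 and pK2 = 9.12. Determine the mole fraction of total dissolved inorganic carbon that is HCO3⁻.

α₁ = 1 / (1 + [H⁺]/K1 + K2/[H⁺]) = 1 / (1 + 10^-0.88 + 10^-2.31)
   = 1 / (1 + 0.13183 + 0.0048978) = 1/1.1367 = 0.8797

α₁ = 0.880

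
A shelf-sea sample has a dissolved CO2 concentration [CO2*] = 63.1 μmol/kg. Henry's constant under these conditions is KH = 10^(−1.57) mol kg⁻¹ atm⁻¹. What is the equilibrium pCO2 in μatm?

KH = 10^(−1.57) = 2.692×10^-2 mol kg⁻¹ atm⁻¹
pCO2 = [CO2*]/KH = 63.1×10^-6 / 2.692×10^-2 = 2.34×10^-3 atm = 2340 μatm

pCO2 = 2340 μatm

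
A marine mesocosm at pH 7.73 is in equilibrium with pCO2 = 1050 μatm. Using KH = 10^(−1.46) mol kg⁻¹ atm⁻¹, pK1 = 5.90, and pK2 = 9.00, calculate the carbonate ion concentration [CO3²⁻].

[CO2*] = KH · pCO2 = 10^(−1.46) × 1050×10^-6 = 3.641×10^-5 mol/kg
α₀ = 1/(1 + K1/[H⁺] + K1K2/[H⁺]²) = 1/(1 + 10^+1.83 + 10^+0.56) = 0.01384
DIC = [CO2*]/α₀ = 3.641×10^-5 / 0.01384 = 2.630 mmol/kg
[CO3²⁻] = α₂·DIC; α₂ = 0.05026, so [CO3²⁻] = 0.05026 × 2.630 = 0.132 mmol/kg

[CO3²⁻] = 0.132 mmol/kg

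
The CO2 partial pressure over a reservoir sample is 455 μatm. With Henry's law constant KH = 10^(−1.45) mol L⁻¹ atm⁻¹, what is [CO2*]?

[CO2*] = 16.1 μmol/L

KH = 10^(−1.45) = 3.548×10^-2 mol L⁻¹ atm⁻¹
[CO2*] = KH · pCO2 = 3.548×10^-2 × 455×10^-6 atm = 1.61×10^-5 mol/L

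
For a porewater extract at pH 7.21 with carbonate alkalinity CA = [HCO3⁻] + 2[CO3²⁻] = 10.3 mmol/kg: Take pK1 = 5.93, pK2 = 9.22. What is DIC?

DIC = 10.7 mmol/kg

CA = [HCO3⁻] + 2[CO3²⁻] = (α₁ + 2α₂)·DIC
At pH 7.21: [H⁺]/K1 = 10^-1.28 = 0.052481, K2/[H⁺] = 10^-2.01 = 0.0097724
α₁ = 1/(1 + 0.052481 + 0.0097724) = 1/1.0623 = 0.9414; α₂ = α₁·K2/[H⁺] = 0.009200
α₁ + 2α₂ = 0.9598
DIC = CA / (α₁ + 2α₂) = 10.3 / 0.9598 = 10.7 mmol/kg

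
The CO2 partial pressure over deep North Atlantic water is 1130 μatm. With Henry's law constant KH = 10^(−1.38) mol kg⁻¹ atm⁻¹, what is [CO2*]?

KH = 10^(−1.38) = 4.169×10^-2 mol kg⁻¹ atm⁻¹
[CO2*] = KH · pCO2 = 4.169×10^-2 × 1130×10^-6 atm = 4.71×10^-5 mol/kg

[CO2*] = 47.1 μmol/kg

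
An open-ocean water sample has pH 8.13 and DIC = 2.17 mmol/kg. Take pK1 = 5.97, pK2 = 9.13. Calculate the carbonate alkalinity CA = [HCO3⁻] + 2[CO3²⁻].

CA = 2.35 mmol/kg

CA = [HCO3⁻] + 2[CO3²⁻] = (α₁ + 2α₂)·DIC
At pH 8.13: [H⁺]/K1 = 10^-2.16 = 0.0069183, K2/[H⁺] = 10^-1.00 = 0.10000
α₁ = 1/(1 + 0.0069183 + 0.10000) = 1/1.1069 = 0.9034; α₂ = α₁·K2/[H⁺] = 0.09034
α₁ + 2α₂ = 1.0841
CA = 1.0841 × 2.17 = 2.35 mmol/kg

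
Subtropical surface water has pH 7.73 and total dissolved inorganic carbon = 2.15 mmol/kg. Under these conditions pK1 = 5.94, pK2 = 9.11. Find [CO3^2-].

α₂ = 1 / (1 + [H⁺]/K2 + [H⁺]²/(K1K2)) = 1 / (1 + 10^+1.38 + 10^-0.41)
   = 1 / (1 + 23.988 + 0.38905) = 1/25.377 = 0.03941
[CO3²⁻] = α₂ × DIC = 0.03941 × 2.15 = 0.0847 mmol/kg

[CO3²⁻] = 0.0847 mmol/kg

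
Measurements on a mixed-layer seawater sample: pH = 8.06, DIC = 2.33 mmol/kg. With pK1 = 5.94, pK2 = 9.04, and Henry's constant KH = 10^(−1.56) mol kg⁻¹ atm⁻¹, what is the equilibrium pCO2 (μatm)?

pCO2 = 577 μatm

α₀ = 1 / (1 + K1/[H⁺] + K1K2/[H⁺]²) = 1 / (1 + 10^+2.12 + 10^+1.14)
   = 1 / (1 + 131.83 + 13.804) = 1/146.63 = 0.006820
[CO2*] = α₀ × DIC = 0.006820 × 2.33 = 0.01589 mmol/kg = 15.89 μmol/kg
pCO2 = [CO2*]/KH = 1.589×10^-5 / 2.754×10^-2 = 577 μatm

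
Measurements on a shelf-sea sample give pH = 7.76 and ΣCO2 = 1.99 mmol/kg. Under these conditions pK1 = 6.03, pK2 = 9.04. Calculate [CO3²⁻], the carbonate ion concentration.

[CO3²⁻] = 0.0975 mmol/kg

α₂ = 1 / (1 + [H⁺]/K2 + [H⁺]²/(K1K2)) = 1 / (1 + 10^+1.28 + 10^-0.45)
   = 1 / (1 + 19.055 + 0.35481) = 1/20.409 = 0.04900
[CO3²⁻] = α₂ × DIC = 0.04900 × 1.99 = 0.0975 mmol/kg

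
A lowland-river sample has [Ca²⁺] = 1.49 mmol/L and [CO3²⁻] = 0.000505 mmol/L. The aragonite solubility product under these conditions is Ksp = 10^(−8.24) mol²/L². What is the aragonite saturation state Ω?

Ksp = 10^(−8.24) = 5.754×10^-9
Ω = [Ca²⁺][CO3²⁻]/Ksp = (1.49×10^-3)(0.000505×10^-3) / 5.754×10^-9 = 0.131

Ω = 0.131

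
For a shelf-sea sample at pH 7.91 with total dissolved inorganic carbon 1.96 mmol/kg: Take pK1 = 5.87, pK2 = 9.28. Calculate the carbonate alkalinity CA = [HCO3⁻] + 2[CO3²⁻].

CA = 2.02 mmol/kg

CA = [HCO3⁻] + 2[CO3²⁻] = (α₁ + 2α₂)·DIC
At pH 7.91: [H⁺]/K1 = 10^-2.04 = 0.0091201, K2/[H⁺] = 10^-1.37 = 0.042658
α₁ = 1/(1 + 0.0091201 + 0.042658) = 1/1.0518 = 0.9508; α₂ = α₁·K2/[H⁺] = 0.04056
α₁ + 2α₂ = 1.0319
CA = 1.0319 × 1.96 = 2.02 mmol/kg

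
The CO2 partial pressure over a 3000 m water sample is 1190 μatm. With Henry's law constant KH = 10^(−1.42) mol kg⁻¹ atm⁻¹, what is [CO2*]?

[CO2*] = 45.2 μmol/kg

KH = 10^(−1.42) = 3.802×10^-2 mol kg⁻¹ atm⁻¹
[CO2*] = KH · pCO2 = 3.802×10^-2 × 1190×10^-6 atm = 4.52×10^-5 mol/kg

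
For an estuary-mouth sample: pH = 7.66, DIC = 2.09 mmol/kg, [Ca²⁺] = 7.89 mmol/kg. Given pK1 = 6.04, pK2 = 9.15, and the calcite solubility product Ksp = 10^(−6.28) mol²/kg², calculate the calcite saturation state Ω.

Ω = 0.963

α₂ = 1 / (1 + [H⁺]/K2 + [H⁺]²/(K1K2)) = 1 / (1 + 10^+1.49 + 10^-0.13)
   = 1 / (1 + 30.903 + 0.74131) = 1/32.644 = 0.03063
[CO3²⁻] = α₂ × DIC = 0.03063 × 2.09 = 0.06402 mmol/kg
Ksp = 10^(−6.28) = 5.248×10^-7
Ω = [Ca²⁺][CO3²⁻]/Ksp = (7.89×10^-3)(6.402×10^-5) / 5.248×10^-7 = 0.963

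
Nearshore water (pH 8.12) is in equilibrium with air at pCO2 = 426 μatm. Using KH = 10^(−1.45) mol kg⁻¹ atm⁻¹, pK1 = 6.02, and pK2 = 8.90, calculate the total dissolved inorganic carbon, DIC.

DIC = 2.23 mmol/kg

[CO2*] = KH · pCO2 = 10^(−1.45) × 426×10^-6 = 1.512×10^-5 mol/kg
α₀ = 1/(1 + K1/[H⁺] + K1K2/[H⁺]²) = 1/(1 + 10^+2.10 + 10^+1.32) = 0.006767
DIC = [CO2*]/α₀ = 1.512×10^-5 / 0.006767 = 2.23 mmol/kg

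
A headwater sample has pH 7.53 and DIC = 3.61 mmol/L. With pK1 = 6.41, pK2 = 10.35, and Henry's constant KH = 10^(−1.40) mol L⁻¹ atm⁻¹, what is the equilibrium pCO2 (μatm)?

α₀ = 1 / (1 + K1/[H⁺] + K1K2/[H⁺]²) = 1 / (1 + 10^+1.12 + 10^-1.70)
   = 1 / (1 + 13.183 + 0.019953) = 1/14.203 = 0.07041
[CO2*] = α₀ × DIC = 0.07041 × 3.61 = 0.2542 mmol/L
pCO2 = [CO2*]/KH = 2.542×10^-4 / 3.981×10^-2 = 6380 μatm

pCO2 = 6380 μatm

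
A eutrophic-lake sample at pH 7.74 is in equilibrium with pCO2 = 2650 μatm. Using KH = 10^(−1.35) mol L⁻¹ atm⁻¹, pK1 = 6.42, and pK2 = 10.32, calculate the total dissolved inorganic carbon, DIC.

[CO2*] = KH · pCO2 = 10^(−1.35) × 2650×10^-6 = 1.184×10^-4 mol/L
α₀ = 1/(1 + K1/[H⁺] + K1K2/[H⁺]²) = 1/(1 + 10^+1.32 + 10^-1.26) = 0.04556
DIC = [CO2*]/α₀ = 1.184×10^-4 / 0.04556 = 2.60 mmol/L

DIC = 2.60 mmol/L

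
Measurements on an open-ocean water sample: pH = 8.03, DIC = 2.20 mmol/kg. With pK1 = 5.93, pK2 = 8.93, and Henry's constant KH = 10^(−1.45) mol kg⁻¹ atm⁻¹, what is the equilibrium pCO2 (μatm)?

pCO2 = 434 μatm

α₀ = 1 / (1 + K1/[H⁺] + K1K2/[H⁺]²) = 1 / (1 + 10^+2.10 + 10^+1.20)
   = 1 / (1 + 125.89 + 15.849) = 1/142.74 = 0.007006
[CO2*] = α₀ × DIC = 0.007006 × 2.20 = 0.01541 mmol/kg = 15.41 μmol/kg
pCO2 = [CO2*]/KH = 1.541×10^-5 / 3.548×10^-2 = 434 μatm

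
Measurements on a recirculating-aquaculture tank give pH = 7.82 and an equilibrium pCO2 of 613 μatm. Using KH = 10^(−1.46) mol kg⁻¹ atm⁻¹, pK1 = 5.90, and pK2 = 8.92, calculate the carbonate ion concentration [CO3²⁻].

[CO2*] = KH · pCO2 = 10^(−1.46) × 613×10^-6 = 2.125×10^-5 mol/kg
α₀ = 1/(1 + K1/[H⁺] + K1K2/[H⁺]²) = 1/(1 + 10^+1.92 + 10^+0.82) = 0.01102
DIC = [CO2*]/α₀ = 2.125×10^-5 / 0.01102 = 1.930 mmol/kg
[CO3²⁻] = α₂·DIC; α₂ = 0.07278, so [CO3²⁻] = 0.07278 × 1.930 = 0.140 mmol/kg

[CO3²⁻] = 0.140 mmol/kg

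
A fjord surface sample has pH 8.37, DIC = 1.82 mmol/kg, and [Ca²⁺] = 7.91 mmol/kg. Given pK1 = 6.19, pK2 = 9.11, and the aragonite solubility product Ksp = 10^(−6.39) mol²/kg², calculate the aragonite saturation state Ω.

α₂ = 1 / (1 + [H⁺]/K2 + [H⁺]²/(K1K2)) = 1 / (1 + 10^+0.74 + 10^-1.44)
   = 1 / (1 + 5.4954 + 0.036308) = 1/6.5317 = 0.1531
[CO3²⁻] = α₂ × DIC = 0.1531 × 1.82 = 0.2786 mmol/kg
Ksp = 10^(−6.39) = 4.074×10^-7
Ω = [Ca²⁺][CO3²⁻]/Ksp = (7.91×10^-3)(2.786×10^-4) / 4.074×10^-7 = 5.41

Ω = 5.41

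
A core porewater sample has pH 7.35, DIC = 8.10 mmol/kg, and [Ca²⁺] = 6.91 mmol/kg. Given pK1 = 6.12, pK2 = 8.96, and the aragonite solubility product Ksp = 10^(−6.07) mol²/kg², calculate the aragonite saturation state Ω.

α₂ = 1 / (1 + [H⁺]/K2 + [H⁺]²/(K1K2)) = 1 / (1 + 10^+1.61 + 10^+0.38)
   = 1 / (1 + 40.738 + 2.3988) = 1/44.137 = 0.02266
[CO3²⁻] = α₂ × DIC = 0.02266 × 8.10 = 0.1835 mmol/kg
Ksp = 10^(−6.07) = 8.511×10^-7
Ω = [Ca²⁺][CO3²⁻]/Ksp = (6.91×10^-3)(1.835×10^-4) / 8.511×10^-7 = 1.49

Ω = 1.49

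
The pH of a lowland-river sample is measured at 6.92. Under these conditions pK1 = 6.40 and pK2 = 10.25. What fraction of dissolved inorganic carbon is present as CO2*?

α₀ = 0.232

α₀ = 1 / (1 + K1/[H⁺] + K1K2/[H⁺]²) = 1 / (1 + 10^+0.52 + 10^-2.81)
   = 1 / (1 + 3.3113 + 0.0015488) = 1/4.3129 = 0.2319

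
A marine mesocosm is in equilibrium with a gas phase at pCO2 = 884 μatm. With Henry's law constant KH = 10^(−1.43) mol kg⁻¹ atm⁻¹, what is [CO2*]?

KH = 10^(−1.43) = 3.715×10^-2 mol kg⁻¹ atm⁻¹
[CO2*] = KH · pCO2 = 3.715×10^-2 × 884×10^-6 atm = 3.28×10^-5 mol/kg

[CO2*] = 32.8 μmol/kg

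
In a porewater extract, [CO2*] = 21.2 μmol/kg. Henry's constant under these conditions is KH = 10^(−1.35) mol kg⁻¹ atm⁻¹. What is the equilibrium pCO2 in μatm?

pCO2 = 475 μatm

KH = 10^(−1.35) = 4.467×10^-2 mol kg⁻¹ atm⁻¹
pCO2 = [CO2*]/KH = 21.2×10^-6 / 4.467×10^-2 = 4.75×10^-4 atm = 475 μatm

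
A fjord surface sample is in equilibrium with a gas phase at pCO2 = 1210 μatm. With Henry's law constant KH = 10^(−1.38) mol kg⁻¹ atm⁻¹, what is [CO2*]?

KH = 10^(−1.38) = 4.169×10^-2 mol kg⁻¹ atm⁻¹
[CO2*] = KH · pCO2 = 4.169×10^-2 × 1210×10^-6 atm = 5.04×10^-5 mol/kg

[CO2*] = 50.4 μmol/kg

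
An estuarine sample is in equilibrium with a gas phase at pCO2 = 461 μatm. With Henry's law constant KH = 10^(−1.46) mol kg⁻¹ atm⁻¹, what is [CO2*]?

[CO2*] = 16.0 μmol/kg

KH = 10^(−1.46) = 3.467×10^-2 mol kg⁻¹ atm⁻¹
[CO2*] = KH · pCO2 = 3.467×10^-2 × 461×10^-6 atm = 1.60×10^-5 mol/kg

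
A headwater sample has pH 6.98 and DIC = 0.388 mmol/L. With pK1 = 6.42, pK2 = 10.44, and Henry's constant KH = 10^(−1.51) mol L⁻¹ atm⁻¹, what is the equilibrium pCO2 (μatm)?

α₀ = 1 / (1 + K1/[H⁺] + K1K2/[H⁺]²) = 1 / (1 + 10^+0.56 + 10^-2.90)
   = 1 / (1 + 3.6308 + 0.0012589) = 1/4.6320 = 0.2159
[CO2*] = α₀ × DIC = 0.2159 × 0.388 = 0.08376 mmol/L
pCO2 = [CO2*]/KH = 8.376×10^-5 / 3.090×10^-2 = 2710 μatm

pCO2 = 2710 μatm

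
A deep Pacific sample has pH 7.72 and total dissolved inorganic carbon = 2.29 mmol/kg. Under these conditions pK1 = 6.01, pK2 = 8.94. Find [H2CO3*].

α₀ = 1 / (1 + K1/[H⁺] + K1K2/[H⁺]²) = 1 / (1 + 10^+1.71 + 10^+0.49)
   = 1 / (1 + 51.286 + 3.0903) = 1/55.376 = 0.01806
[CO2*] = α₀ × DIC = 0.01806 × 2.29 = 0.0414 mmol/kg

[CO2*] = 0.0414 mmol/kg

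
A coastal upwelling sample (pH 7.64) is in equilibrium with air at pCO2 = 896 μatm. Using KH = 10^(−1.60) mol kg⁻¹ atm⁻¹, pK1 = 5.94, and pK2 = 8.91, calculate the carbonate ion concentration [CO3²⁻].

[CO3²⁻] = 0.0606 mmol/kg

[CO2*] = KH · pCO2 = 10^(−1.60) × 896×10^-6 = 2.251×10^-5 mol/kg
α₀ = 1/(1 + K1/[H⁺] + K1K2/[H⁺]²) = 1/(1 + 10^+1.70 + 10^+0.43) = 0.01858
DIC = [CO2*]/α₀ = 2.251×10^-5 / 0.01858 = 1.211 mmol/kg
[CO3²⁻] = α₂·DIC; α₂ = 0.05002, so [CO3²⁻] = 0.05002 × 1.211 = 0.0606 mmol/kg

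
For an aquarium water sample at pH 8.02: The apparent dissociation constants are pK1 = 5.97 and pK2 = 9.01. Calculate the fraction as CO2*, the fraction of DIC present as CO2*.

α₀ = 0.00802

α₀ = 1 / (1 + K1/[H⁺] + K1K2/[H⁺]²) = 1 / (1 + 10^+2.05 + 10^+1.06)
   = 1 / (1 + 112.20 + 11.482) = 1/124.68 = 0.008020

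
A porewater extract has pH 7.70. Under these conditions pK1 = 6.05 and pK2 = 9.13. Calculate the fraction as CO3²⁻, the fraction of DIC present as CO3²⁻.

α₂ = 0.0351

α₂ = 1 / (1 + [H⁺]/K2 + [H⁺]²/(K1K2)) = 1 / (1 + 10^+1.43 + 10^-0.22)
   = 1 / (1 + 26.915 + 0.60256) = 1/28.518 = 0.03507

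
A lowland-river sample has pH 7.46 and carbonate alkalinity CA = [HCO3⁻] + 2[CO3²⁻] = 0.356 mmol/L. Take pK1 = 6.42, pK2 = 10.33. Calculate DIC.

CA = [HCO3⁻] + 2[CO3²⁻] = (α₁ + 2α₂)·DIC
At pH 7.46: [H⁺]/K1 = 10^-1.04 = 0.091201, K2/[H⁺] = 10^-2.87 = 0.0013490
α₁ = 1/(1 + 0.091201 + 0.0013490) = 1/1.0926 = 0.9153; α₂ = α₁·K2/[H⁺] = 0.001235
α₁ + 2α₂ = 0.9178
DIC = CA / (α₁ + 2α₂) = 0.356 / 0.9178 = 0.388 mmol/L

DIC = 0.388 mmol/L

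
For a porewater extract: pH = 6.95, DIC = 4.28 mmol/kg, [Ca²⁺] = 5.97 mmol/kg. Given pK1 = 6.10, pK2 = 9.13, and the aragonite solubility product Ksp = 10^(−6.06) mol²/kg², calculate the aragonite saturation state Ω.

α₂ = 1 / (1 + [H⁺]/K2 + [H⁺]²/(K1K2)) = 1 / (1 + 10^+2.18 + 10^+1.33)
   = 1 / (1 + 151.36 + 21.380) = 1/173.74 = 0.005756
[CO3²⁻] = α₂ × DIC = 0.005756 × 4.28 = 0.02464 mmol/kg
Ksp = 10^(−6.06) = 8.710×10^-7
Ω = [Ca²⁺][CO3²⁻]/Ksp = (5.97×10^-3)(2.464×10^-5) / 8.710×10^-7 = 0.169

Ω = 0.169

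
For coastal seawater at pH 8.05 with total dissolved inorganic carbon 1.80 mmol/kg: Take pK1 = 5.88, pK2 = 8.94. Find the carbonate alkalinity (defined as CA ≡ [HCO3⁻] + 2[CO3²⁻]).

CA = [HCO3⁻] + 2[CO3²⁻] = (α₁ + 2α₂)·DIC
At pH 8.05: [H⁺]/K1 = 10^-2.17 = 0.0067608, K2/[H⁺] = 10^-0.89 = 0.12882
α₁ = 1/(1 + 0.0067608 + 0.12882) = 1/1.1356 = 0.8806; α₂ = α₁·K2/[H⁺] = 0.1134
α₁ + 2α₂ = 1.1075
CA = 1.1075 × 1.80 = 1.99 mmol/kg

CA = 1.99 mmol/kg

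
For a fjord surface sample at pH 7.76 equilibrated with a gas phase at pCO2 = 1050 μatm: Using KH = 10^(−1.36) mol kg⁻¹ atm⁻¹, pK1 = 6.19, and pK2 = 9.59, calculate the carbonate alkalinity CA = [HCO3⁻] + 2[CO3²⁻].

[CO2*] = KH · pCO2 = 10^(−1.36) × 1050×10^-6 = 4.583×10^-5 mol/kg
α₀ = 1/(1 + K1/[H⁺] + K1K2/[H⁺]²) = 1/(1 + 10^+1.57 + 10^-0.26) = 0.02584
DIC = [CO2*]/α₀ = 4.583×10^-5 / 0.02584 = 1.774 mmol/kg
CA = (α₁ + 2α₂)·DIC = (0.9600 + 2×0.01420) × 1.774 = 1.75 mmol/kg

CA = 1.75 mmol/kg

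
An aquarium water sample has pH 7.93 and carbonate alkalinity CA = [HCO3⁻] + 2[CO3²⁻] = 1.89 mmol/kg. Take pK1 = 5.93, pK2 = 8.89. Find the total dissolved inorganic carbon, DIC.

DIC = 1.74 mmol/kg

CA = [HCO3⁻] + 2[CO3²⁻] = (α₁ + 2α₂)·DIC
At pH 7.93: [H⁺]/K1 = 10^-2.00 = 0.010000, K2/[H⁺] = 10^-0.96 = 0.10965
α₁ = 1/(1 + 0.010000 + 0.10965) = 1/1.1196 = 0.8931; α₂ = α₁·K2/[H⁺] = 0.09793
α₁ + 2α₂ = 1.0890
DIC = CA / (α₁ + 2α₂) = 1.89 / 1.0890 = 1.74 mmol/kg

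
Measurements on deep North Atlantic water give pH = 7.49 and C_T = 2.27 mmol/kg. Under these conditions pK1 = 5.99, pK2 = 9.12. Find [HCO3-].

[HCO3⁻] = 2.15 mmol/kg

α₁ = 1 / (1 + [H⁺]/K1 + K2/[H⁺]) = 1 / (1 + 10^-1.50 + 10^-1.63)
   = 1 / (1 + 0.031623 + 0.023442) = 1/1.0551 = 0.9478
[HCO3⁻] = α₁ × DIC = 0.9478 × 2.27 = 2.15 mmol/kg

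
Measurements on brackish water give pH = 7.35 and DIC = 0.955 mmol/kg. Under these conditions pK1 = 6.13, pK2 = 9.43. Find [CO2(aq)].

[CO2*] = 0.0539 mmol/kg

α₀ = 1 / (1 + K1/[H⁺] + K1K2/[H⁺]²) = 1 / (1 + 10^+1.22 + 10^-0.86)
   = 1 / (1 + 16.596 + 0.13804) = 1/17.734 = 0.05639
[CO2*] = α₀ × DIC = 0.05639 × 0.955 = 0.0539 mmol/kg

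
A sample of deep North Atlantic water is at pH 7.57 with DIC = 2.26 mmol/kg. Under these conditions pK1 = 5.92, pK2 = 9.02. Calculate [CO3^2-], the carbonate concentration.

α₂ = 1 / (1 + [H⁺]/K2 + [H⁺]²/(K1K2)) = 1 / (1 + 10^+1.45 + 10^-0.20)
   = 1 / (1 + 28.184 + 0.63096) = 1/29.815 = 0.03354
[CO3²⁻] = α₂ × DIC = 0.03354 × 2.26 = 0.0758 mmol/kg

[CO3²⁻] = 0.0758 mmol/kg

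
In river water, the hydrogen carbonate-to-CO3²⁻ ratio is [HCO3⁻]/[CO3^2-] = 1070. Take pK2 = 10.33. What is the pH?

From K2 = [H⁺][CO3^2-]/[HCO3⁻]:  pH = pK2 − log₁₀([HCO3⁻]/[CO3^2-])
log₁₀(1070) = +3.029
pH = 10.33 − (+3.029) = 7.30

pH = 7.30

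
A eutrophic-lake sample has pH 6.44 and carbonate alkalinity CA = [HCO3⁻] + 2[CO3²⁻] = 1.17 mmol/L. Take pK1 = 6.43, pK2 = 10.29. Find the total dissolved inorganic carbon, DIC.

DIC = 2.31 mmol/L

CA = [HCO3⁻] + 2[CO3²⁻] = (α₁ + 2α₂)·DIC
At pH 6.44: [H⁺]/K1 = 10^-0.01 = 0.97724, K2/[H⁺] = 10^-3.85 = 0.00014125
α₁ = 1/(1 + 0.97724 + 0.00014125) = 1/1.9774 = 0.5057; α₂ = α₁·K2/[H⁺] = 7.143×10^-5
α₁ + 2α₂ = 0.5059
DIC = CA / (α₁ + 2α₂) = 1.17 / 0.5059 = 2.31 mmol/L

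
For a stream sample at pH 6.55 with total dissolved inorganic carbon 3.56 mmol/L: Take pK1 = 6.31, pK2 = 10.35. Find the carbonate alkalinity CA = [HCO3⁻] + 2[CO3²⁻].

CA = [HCO3⁻] + 2[CO3²⁻] = (α₁ + 2α₂)·DIC
At pH 6.55: [H⁺]/K1 = 10^-0.24 = 0.57544, K2/[H⁺] = 10^-3.80 = 0.00015849
α₁ = 1/(1 + 0.57544 + 0.00015849) = 1/1.5756 = 0.6347; α₂ = α₁·K2/[H⁺] = 0.0001006
α₁ + 2α₂ = 0.6349
CA = 0.6349 × 3.56 = 2.26 mmol/L

CA = 2.26 mmol/L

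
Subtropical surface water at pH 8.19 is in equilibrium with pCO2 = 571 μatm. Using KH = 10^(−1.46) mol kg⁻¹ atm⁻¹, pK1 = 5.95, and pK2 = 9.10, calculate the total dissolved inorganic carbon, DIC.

[CO2*] = KH · pCO2 = 10^(−1.46) × 571×10^-6 = 1.980×10^-5 mol/kg
α₀ = 1/(1 + K1/[H⁺] + K1K2/[H⁺]²) = 1/(1 + 10^+2.24 + 10^+1.33) = 0.005098
DIC = [CO2*]/α₀ = 1.980×10^-5 / 0.005098 = 3.88 mmol/kg

DIC = 3.88 mmol/kg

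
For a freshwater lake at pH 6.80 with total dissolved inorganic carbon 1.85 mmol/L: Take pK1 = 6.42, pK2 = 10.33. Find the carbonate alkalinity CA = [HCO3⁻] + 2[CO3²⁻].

CA = 1.31 mmol/L

CA = [HCO3⁻] + 2[CO3²⁻] = (α₁ + 2α₂)·DIC
At pH 6.80: [H⁺]/K1 = 10^-0.38 = 0.41687, K2/[H⁺] = 10^-3.53 = 0.00029512
α₁ = 1/(1 + 0.41687 + 0.00029512) = 1/1.4172 = 0.7056; α₂ = α₁·K2/[H⁺] = 0.0002082
α₁ + 2α₂ = 0.7061
CA = 0.7061 × 1.85 = 1.31 mmol/L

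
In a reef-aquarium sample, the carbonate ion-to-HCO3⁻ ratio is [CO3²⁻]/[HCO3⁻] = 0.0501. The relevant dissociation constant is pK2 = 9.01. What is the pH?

pH = 7.71

From K2 = [H⁺][CO3²⁻]/[HCO3⁻]:  pH = pK2 + log₁₀([CO3²⁻]/[HCO3⁻])
log₁₀(0.0501) = -1.300
pH = 9.01 + (-1.300) = 7.71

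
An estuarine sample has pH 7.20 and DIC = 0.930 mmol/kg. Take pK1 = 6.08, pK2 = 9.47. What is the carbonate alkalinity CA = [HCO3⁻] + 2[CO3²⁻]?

CA = 0.869 mmol/kg

CA = [HCO3⁻] + 2[CO3²⁻] = (α₁ + 2α₂)·DIC
At pH 7.20: [H⁺]/K1 = 10^-1.12 = 0.075858, K2/[H⁺] = 10^-2.27 = 0.0053703
α₁ = 1/(1 + 0.075858 + 0.0053703) = 1/1.0812 = 0.9249; α₂ = α₁·K2/[H⁺] = 0.004967
α₁ + 2α₂ = 0.9348
CA = 0.9348 × 0.930 = 0.869 mmol/kg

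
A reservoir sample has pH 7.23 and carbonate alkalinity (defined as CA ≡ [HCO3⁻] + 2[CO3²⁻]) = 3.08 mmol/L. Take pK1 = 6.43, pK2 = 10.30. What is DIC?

DIC = 3.56 mmol/L

CA = [HCO3⁻] + 2[CO3²⁻] = (α₁ + 2α₂)·DIC
At pH 7.23: [H⁺]/K1 = 10^-0.80 = 0.15849, K2/[H⁺] = 10^-3.07 = 0.00085114
α₁ = 1/(1 + 0.15849 + 0.00085114) = 1/1.1593 = 0.8626; α₂ = α₁·K2/[H⁺] = 0.0007342
α₁ + 2α₂ = 0.8640
DIC = CA / (α₁ + 2α₂) = 3.08 / 0.8640 = 3.56 mmol/L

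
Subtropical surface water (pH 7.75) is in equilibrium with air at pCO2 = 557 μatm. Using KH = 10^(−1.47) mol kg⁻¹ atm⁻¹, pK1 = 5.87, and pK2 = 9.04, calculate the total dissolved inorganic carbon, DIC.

[CO2*] = KH · pCO2 = 10^(−1.47) × 557×10^-6 = 1.887×10^-5 mol/kg
α₀ = 1/(1 + K1/[H⁺] + K1K2/[H⁺]²) = 1/(1 + 10^+1.88 + 10^+0.59) = 0.01238
DIC = [CO2*]/α₀ = 1.887×10^-5 / 0.01238 = 1.52 mmol/kg

DIC = 1.52 mmol/kg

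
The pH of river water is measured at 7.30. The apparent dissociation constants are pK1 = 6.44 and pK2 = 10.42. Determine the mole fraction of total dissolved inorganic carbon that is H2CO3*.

α₀ = 1 / (1 + K1/[H⁺] + K1K2/[H⁺]²) = 1 / (1 + 10^+0.86 + 10^-2.26)
   = 1 / (1 + 7.2444 + 0.0054954) = 1/8.2499 = 0.1212

α₀ = 0.121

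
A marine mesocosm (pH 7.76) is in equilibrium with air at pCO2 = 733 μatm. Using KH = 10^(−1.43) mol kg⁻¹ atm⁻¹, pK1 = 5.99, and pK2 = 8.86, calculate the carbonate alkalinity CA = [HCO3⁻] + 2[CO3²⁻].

CA = 1.86 mmol/kg

[CO2*] = KH · pCO2 = 10^(−1.43) × 733×10^-6 = 2.723×10^-5 mol/kg
α₀ = 1/(1 + K1/[H⁺] + K1K2/[H⁺]²) = 1/(1 + 10^+1.77 + 10^+0.67) = 0.01549
DIC = [CO2*]/α₀ = 2.723×10^-5 / 0.01549 = 1.758 mmol/kg
CA = (α₁ + 2α₂)·DIC = (0.9121 + 2×0.07245) × 1.758 = 1.86 mmol/kg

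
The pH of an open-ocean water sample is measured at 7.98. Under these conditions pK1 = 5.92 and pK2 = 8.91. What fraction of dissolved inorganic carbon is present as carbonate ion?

α₂ = 1 / (1 + [H⁺]/K2 + [H⁺]²/(K1K2)) = 1 / (1 + 10^+0.93 + 10^-1.13)
   = 1 / (1 + 8.5114 + 0.074131) = 1/9.5855 = 0.1043

α₂ = 0.104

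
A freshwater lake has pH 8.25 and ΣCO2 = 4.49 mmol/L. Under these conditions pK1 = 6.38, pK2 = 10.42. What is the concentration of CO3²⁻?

α₂ = 1 / (1 + [H⁺]/K2 + [H⁺]²/(K1K2)) = 1 / (1 + 10^+2.17 + 10^+0.30)
   = 1 / (1 + 147.91 + 1.9953) = 1/150.91 = 0.006627
[CO3²⁻] = α₂ × DIC = 0.006627 × 4.49 = 0.0298 mmol/L

[CO3²⁻] = 0.0298 mmol/L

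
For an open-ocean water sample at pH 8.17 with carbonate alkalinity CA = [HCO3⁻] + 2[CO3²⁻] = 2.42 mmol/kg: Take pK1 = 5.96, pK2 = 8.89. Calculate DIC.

CA = [HCO3⁻] + 2[CO3²⁻] = (α₁ + 2α₂)·DIC
At pH 8.17: [H⁺]/K1 = 10^-2.21 = 0.0061660, K2/[H⁺] = 10^-0.72 = 0.19055
α₁ = 1/(1 + 0.0061660 + 0.19055) = 1/1.1967 = 0.8356; α₂ = α₁·K2/[H⁺] = 0.1592
α₁ + 2α₂ = 1.1541
DIC = CA / (α₁ + 2α₂) = 2.42 / 1.1541 = 2.10 mmol/kg

DIC = 2.10 mmol/kg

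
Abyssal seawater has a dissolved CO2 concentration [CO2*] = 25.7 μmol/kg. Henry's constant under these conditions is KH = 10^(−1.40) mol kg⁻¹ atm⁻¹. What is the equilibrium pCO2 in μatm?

pCO2 = 646 μatm

KH = 10^(−1.40) = 3.981×10^-2 mol kg⁻¹ atm⁻¹
pCO2 = [CO2*]/KH = 25.7×10^-6 / 3.981×10^-2 = 6.46×10^-4 atm = 646 μatm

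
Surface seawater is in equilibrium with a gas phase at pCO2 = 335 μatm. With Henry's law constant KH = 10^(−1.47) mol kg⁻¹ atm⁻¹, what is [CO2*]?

[CO2*] = 11.4 μmol/kg

KH = 10^(−1.47) = 3.388×10^-2 mol kg⁻¹ atm⁻¹
[CO2*] = KH · pCO2 = 3.388×10^-2 × 335×10^-6 atm = 1.14×10^-5 mol/kg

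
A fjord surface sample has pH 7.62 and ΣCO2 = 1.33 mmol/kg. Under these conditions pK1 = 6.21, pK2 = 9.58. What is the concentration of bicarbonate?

α₁ = 1 / (1 + [H⁺]/K1 + K2/[H⁺]) = 1 / (1 + 10^-1.41 + 10^-1.96)
   = 1 / (1 + 0.038905 + 0.010965) = 1/1.0499 = 0.9525
[HCO3⁻] = α₁ × DIC = 0.9525 × 1.33 = 1.27 mmol/kg

[HCO3⁻] = 1.27 mmol/kg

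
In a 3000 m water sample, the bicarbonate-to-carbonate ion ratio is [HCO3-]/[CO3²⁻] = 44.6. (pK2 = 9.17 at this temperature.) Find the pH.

pH = 7.52

From K2 = [H⁺][CO3²⁻]/[HCO3-]:  pH = pK2 − log₁₀([HCO3-]/[CO3²⁻])
log₁₀(44.6) = +1.649
pH = 9.17 − (+1.649) = 7.52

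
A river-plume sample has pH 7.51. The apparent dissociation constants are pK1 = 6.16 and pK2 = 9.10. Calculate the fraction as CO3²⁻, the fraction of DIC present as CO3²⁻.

α₂ = 1 / (1 + [H⁺]/K2 + [H⁺]²/(K1K2)) = 1 / (1 + 10^+1.59 + 10^+0.24)
   = 1 / (1 + 38.905 + 1.7378) = 1/41.642 = 0.02401

α₂ = 0.0240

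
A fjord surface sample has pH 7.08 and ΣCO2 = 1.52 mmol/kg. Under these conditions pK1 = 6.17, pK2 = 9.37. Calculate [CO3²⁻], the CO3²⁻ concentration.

α₂ = 1 / (1 + [H⁺]/K2 + [H⁺]²/(K1K2)) = 1 / (1 + 10^+2.29 + 10^+1.38)
   = 1 / (1 + 194.98 + 23.988) = 1/219.97 = 0.004546
[CO3²⁻] = α₂ × DIC = 0.004546 × 1.52 = 0.00691 mmol/kg = 6.91 μmol/kg

[CO3²⁻] = 6.91 μmol/kg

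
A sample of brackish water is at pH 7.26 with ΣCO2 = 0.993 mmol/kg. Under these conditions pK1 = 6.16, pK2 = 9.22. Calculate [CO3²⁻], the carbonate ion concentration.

[CO3²⁻] = 9.99 μmol/kg

α₂ = 1 / (1 + [H⁺]/K2 + [H⁺]²/(K1K2)) = 1 / (1 + 10^+1.96 + 10^+0.86)
   = 1 / (1 + 91.201 + 7.2444) = 1/99.445 = 0.01006
[CO3²⁻] = α₂ × DIC = 0.01006 × 0.993 = 0.00999 mmol/kg = 9.99 μmol/kg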